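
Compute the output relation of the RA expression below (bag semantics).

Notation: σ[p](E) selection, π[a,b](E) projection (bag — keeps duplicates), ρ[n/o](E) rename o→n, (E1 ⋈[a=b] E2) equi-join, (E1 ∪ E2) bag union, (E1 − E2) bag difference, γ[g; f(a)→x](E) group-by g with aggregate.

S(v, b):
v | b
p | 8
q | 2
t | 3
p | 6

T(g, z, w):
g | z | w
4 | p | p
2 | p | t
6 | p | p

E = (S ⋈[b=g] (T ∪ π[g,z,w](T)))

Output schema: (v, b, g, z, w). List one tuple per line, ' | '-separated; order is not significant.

Row counts bottom-up:
  S → 4
  T → 3
  T → 3
  π[g,z,w](T) → 3
  (T ∪ π[g,z,w](T)) → 6
  (S ⋈[b=g] (T ∪ π[g,z,w](T))) → 4

== RESULT ==
v | b | g | z | w
p | 6 | 6 | p | p
p | 6 | 6 | p | p
q | 2 | 2 | p | t
q | 2 | 2 | p | t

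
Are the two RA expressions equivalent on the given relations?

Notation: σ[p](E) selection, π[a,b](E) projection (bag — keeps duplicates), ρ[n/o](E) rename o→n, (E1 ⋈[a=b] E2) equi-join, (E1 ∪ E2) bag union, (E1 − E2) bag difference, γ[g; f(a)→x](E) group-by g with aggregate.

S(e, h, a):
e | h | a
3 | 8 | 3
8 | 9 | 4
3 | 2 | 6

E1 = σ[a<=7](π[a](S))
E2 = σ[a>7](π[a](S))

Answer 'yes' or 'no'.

E1 subexpression sizes:
  S → 3
  π[a](S) → 3
  σ[a<=7](π[a](S)) → 3
E2 subexpression sizes:
  S → 3
  π[a](S) → 3
  σ[a>7](π[a](S)) → 0

E1 result:
a
3
4
6
E2 result:
a
(0 rows)
Witness: (6,) appears 1× in E1 but 0× in E2.

no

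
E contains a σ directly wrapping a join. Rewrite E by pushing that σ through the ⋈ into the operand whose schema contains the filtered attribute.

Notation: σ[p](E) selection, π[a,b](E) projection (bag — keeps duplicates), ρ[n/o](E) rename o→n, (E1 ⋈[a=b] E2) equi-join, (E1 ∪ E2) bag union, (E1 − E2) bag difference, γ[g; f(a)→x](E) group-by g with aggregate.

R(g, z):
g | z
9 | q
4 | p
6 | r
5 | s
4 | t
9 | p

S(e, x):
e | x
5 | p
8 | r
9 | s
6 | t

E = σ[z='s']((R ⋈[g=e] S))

σ filters on z, owned by the left side.
E' = (σ[z='s'](R) ⋈[g=e] S)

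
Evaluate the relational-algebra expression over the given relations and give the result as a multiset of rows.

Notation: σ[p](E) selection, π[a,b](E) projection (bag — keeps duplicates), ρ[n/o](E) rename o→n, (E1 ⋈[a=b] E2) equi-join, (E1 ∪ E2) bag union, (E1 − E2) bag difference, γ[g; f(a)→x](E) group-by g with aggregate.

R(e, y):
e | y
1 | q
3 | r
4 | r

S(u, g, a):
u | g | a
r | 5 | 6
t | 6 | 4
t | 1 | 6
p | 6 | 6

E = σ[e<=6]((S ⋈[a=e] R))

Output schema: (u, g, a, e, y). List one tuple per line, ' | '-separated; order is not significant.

Row counts bottom-up:
  S → 4
  R → 3
  (S ⋈[a=e] R) → 1
  σ[e<=6]((S ⋈[a=e] R)) → 1

== RESULT ==
u | g | a | e | y
t | 6 | 4 | 4 | r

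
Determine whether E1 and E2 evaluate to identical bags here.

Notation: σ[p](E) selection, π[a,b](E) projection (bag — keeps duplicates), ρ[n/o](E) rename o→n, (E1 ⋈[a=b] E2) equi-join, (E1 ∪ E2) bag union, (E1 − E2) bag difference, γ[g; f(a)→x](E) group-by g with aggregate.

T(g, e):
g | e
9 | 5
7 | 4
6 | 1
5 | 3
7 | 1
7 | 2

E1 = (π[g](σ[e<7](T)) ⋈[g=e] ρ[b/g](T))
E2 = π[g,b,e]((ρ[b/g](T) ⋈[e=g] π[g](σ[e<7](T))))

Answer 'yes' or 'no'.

E1 per-node cardinality:
  T → 6
  σ[e<7](T) → 6
  π[g](σ[e<7](T)) → 6
  T → 6
  ρ[b/g](T) → 6
  (π[g](σ[e<7](T)) ⋈[g=e] ρ[b/g](T)) → 1
E2 per-node cardinality:
  T → 6
  ρ[b/g](T) → 6
  T → 6
  σ[e<7](T) → 6
  π[g](σ[e<7](T)) → 6
  (ρ[b/g](T) ⋈[e=g] π[g](σ[e<7](T))) → 1
  π[g,b,e]((ρ[b/g](T) ⋈[e=g] π[g](σ[e<7](T)))) → 1

E1 and E2 produce the same multiset:
g | b | e
5 | 9 | 5

yes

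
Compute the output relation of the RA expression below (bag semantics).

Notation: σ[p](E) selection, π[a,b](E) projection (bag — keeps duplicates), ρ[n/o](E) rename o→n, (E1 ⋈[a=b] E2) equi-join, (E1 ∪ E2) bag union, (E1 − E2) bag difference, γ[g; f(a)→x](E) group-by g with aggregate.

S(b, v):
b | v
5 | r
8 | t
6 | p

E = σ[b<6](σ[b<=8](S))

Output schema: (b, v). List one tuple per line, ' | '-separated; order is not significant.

Row counts bottom-up:
  S → 3
  σ[b<=8](S) → 3
  σ[b<6](σ[b<=8](S)) → 1

== RESULT ==
b | v
5 | r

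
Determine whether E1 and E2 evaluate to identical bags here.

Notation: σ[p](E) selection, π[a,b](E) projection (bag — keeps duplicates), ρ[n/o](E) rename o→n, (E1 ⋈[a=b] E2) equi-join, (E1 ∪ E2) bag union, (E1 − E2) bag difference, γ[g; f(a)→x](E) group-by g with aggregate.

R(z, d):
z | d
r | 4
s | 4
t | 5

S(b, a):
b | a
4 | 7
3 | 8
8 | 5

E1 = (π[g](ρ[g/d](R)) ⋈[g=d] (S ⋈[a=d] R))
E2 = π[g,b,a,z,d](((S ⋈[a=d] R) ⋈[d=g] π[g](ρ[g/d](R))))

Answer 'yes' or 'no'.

E1 stepwise |·|:
  R → 3
  ρ[g/d](R) → 3
  π[g](ρ[g/d](R)) → 3
  S → 3
  R → 3
  (S ⋈[a=d] R) → 1
  (π[g](ρ[g/d](R)) ⋈[g=d] (S ⋈[a=d] R)) → 1
E2 stepwise |·|:
  S → 3
  R → 3
  (S ⋈[a=d] R) → 1
  R → 3
  ρ[g/d](R) → 3
  π[g](ρ[g/d](R)) → 3
  ((S ⋈[a=d] R) ⋈[d=g] π[g](ρ[g/d](R))) → 1
  π[g,b,a,z,d](((S ⋈[a=d] R) ⋈[d=g] π[g](ρ[g/d](R)))) → 1

E1 and E2 produce the same multiset:
g | b | a | z | d
5 | 8 | 5 | t | 5

yes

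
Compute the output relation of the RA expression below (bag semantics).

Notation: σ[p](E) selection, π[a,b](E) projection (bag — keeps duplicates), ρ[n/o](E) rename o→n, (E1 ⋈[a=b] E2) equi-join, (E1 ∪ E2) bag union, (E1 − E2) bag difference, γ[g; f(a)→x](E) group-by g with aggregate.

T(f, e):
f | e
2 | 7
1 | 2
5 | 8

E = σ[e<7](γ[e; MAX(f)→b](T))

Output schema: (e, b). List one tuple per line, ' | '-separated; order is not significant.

Row counts bottom-up:
  T → 3
  γ[e; MAX(f)→b](T) → 3
  σ[e<7](γ[e; MAX(f)→b](T)) → 1

== RESULT ==
e | b
2 | 1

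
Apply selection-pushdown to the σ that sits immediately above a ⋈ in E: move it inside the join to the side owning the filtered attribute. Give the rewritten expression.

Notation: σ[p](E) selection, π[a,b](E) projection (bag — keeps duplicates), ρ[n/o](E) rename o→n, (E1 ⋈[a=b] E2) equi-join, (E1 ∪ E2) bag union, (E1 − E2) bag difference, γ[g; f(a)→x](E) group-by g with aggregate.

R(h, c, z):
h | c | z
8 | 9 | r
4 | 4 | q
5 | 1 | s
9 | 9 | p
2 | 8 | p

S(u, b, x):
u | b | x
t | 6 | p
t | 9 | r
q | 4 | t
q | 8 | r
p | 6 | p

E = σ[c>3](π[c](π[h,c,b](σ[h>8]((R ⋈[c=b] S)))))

σ filters on h, owned by the left side.
E' = σ[c>3](π[c](π[h,c,b]((σ[h>8](R) ⋈[c=b] S))))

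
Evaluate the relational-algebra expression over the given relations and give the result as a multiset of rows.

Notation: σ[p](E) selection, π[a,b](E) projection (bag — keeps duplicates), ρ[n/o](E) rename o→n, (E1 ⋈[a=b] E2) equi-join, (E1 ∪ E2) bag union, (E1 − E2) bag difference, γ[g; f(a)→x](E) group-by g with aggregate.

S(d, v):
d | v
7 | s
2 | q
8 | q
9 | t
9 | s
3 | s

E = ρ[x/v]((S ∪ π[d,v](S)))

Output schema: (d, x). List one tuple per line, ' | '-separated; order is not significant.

Subexpression sizes:
  S → 6
  S → 6
  π[d,v](S) → 6
  (S ∪ π[d,v](S)) → 12
  ρ[x/v]((S ∪ π[d,v](S))) → 12

== RESULT ==
d | x
2 | q
2 | q
3 | s
3 | s
7 | s
7 | s
8 | q
8 | q
9 | s
9 | s
9 | t
9 | t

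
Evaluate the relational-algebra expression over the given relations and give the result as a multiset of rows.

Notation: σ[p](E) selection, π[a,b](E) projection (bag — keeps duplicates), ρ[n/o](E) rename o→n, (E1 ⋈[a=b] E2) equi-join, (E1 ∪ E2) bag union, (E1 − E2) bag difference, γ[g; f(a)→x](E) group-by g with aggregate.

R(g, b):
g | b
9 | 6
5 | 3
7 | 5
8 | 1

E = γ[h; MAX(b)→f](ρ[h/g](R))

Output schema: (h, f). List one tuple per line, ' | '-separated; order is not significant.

Stepwise |·|:
  R → 4
  ρ[h/g](R) → 4
  γ[h; MAX(b)→f](ρ[h/g](R)) → 4

== RESULT ==
h | f
5 | 3
7 | 5
8 | 1
9 | 6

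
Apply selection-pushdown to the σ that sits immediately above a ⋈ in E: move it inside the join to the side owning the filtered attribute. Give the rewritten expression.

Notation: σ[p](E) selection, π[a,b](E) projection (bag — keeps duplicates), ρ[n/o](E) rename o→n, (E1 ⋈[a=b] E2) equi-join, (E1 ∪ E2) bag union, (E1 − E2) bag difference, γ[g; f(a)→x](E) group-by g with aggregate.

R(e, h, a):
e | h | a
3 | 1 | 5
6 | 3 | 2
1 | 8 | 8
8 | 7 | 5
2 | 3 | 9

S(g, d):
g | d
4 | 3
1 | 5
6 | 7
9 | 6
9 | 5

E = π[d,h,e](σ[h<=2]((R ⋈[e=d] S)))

σ filters on h, owned by the left side.
E' = π[d,h,e]((σ[h<=2](R) ⋈[e=d] S))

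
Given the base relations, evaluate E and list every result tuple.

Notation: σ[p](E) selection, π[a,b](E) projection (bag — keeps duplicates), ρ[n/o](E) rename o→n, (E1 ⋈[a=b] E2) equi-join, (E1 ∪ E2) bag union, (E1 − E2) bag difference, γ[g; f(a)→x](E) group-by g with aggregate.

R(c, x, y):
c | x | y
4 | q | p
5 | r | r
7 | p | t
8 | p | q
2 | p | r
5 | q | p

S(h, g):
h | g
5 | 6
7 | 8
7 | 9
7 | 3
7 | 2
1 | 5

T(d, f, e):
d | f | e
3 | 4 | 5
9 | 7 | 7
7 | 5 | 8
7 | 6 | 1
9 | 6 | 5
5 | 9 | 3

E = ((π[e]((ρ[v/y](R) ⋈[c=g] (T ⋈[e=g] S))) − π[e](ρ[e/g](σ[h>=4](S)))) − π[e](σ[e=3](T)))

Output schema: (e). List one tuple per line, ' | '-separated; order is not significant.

Per-node cardinality:
  R → 6
  ρ[v/y](R) → 6
  T → 6
  S → 6
  (T ⋈[e=g] S) → 4
  (ρ[v/y](R) ⋈[c=g] (T ⋈[e=g] S)) → 5
  π[e]((ρ[v/y](R) ⋈[c=g] (T ⋈[e=g] S))) → 5
  S → 6
  σ[h>=4](S) → 5
  ρ[e/g](σ[h>=4](S)) → 5
  π[e](ρ[e/g](σ[h>=4](S))) → 5
  (π[e]((ρ[v/y](R) ⋈[c=g] (T ⋈[e=g] S))) − π[e](ρ[e/g](σ[h>=4](S)))) → 4
  T → 6
  σ[e=3](T) → 1
  π[e](σ[e=3](T)) → 1
  ((π[e]((ρ[v/y](R) ⋈[c=g] (T ⋈[e=g] S))) − π[e](ρ[e/g](σ[h>=4](S)))) − π[e](σ[e=3](T))) → 4

== RESULT ==
e
5
5
5
5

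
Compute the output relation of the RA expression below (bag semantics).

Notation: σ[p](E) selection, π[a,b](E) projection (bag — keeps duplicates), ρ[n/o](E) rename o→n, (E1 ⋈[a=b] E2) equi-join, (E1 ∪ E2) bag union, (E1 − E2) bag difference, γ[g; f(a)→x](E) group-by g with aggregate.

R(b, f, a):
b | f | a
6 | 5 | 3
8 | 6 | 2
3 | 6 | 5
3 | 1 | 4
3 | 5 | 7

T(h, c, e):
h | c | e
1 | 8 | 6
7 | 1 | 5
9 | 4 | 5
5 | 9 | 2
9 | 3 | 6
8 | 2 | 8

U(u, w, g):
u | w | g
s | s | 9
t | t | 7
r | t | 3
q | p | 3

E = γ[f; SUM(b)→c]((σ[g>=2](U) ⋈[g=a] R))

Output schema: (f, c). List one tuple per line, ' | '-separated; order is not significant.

Stepwise |·|:
  U → 4
  σ[g>=2](U) → 4
  R → 5
  (σ[g>=2](U) ⋈[g=a] R) → 3
  γ[f; SUM(b)→c]((σ[g>=2](U) ⋈[g=a] R)) → 1

== RESULT ==
f | c
5 | 15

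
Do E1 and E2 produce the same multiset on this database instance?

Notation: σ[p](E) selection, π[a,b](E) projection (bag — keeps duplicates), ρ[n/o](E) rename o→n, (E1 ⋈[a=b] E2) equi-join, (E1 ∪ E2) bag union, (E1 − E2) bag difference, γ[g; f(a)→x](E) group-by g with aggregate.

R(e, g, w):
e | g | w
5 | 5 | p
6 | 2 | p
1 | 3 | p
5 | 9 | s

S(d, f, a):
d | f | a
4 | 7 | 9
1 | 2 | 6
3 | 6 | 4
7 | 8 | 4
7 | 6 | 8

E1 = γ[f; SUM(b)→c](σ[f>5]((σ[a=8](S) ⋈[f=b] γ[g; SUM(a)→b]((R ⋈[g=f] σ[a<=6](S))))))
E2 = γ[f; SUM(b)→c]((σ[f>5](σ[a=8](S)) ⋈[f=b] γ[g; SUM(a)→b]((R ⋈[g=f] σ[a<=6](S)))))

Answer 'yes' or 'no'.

E1 row counts bottom-up:
  S → 5
  σ[a=8](S) → 1
  R → 4
  S → 5
  σ[a<=6](S) → 3
  (R ⋈[g=f] σ[a<=6](S)) → 1
  γ[g; SUM(a)→b]((R ⋈[g=f] σ[a<=6](S))) → 1
  (σ[a=8](S) ⋈[f=b] γ[g; SUM(a)→b]((R ⋈[g=f] σ[a<=6](S)))) → 1
  σ[f>5]((σ[a=8](S) ⋈[f=b] γ[g; SUM(a)→b]((R ⋈[g=f] σ[a<=6](S))))) → 1
  γ[f; SUM(b)→c](σ[f>5]((σ[a=8](S) ⋈[f=b] γ[g; SUM(a)→b]((R ⋈[g=f] σ[a<=6](S)))))) → 1
E2 row counts bottom-up:
  S → 5
  σ[a=8](S) → 1
  σ[f>5](σ[a=8](S)) → 1
  R → 4
  S → 5
  σ[a<=6](S) → 3
  (R ⋈[g=f] σ[a<=6](S)) → 1
  γ[g; SUM(a)→b]((R ⋈[g=f] σ[a<=6](S))) → 1
  (σ[f>5](σ[a=8](S)) ⋈[f=b] γ[g; SUM(a)→b]((R ⋈[g=f] σ[a<=6](S)))) → 1
  γ[f; SUM(b)→c]((σ[f>5](σ[a=8](S)) ⋈[f=b] γ[g; SUM(a)→b]((R ⋈[g=f] σ[a<=6](S))))) → 1

E1 and E2 produce the same multiset:
f | c
6 | 6

yes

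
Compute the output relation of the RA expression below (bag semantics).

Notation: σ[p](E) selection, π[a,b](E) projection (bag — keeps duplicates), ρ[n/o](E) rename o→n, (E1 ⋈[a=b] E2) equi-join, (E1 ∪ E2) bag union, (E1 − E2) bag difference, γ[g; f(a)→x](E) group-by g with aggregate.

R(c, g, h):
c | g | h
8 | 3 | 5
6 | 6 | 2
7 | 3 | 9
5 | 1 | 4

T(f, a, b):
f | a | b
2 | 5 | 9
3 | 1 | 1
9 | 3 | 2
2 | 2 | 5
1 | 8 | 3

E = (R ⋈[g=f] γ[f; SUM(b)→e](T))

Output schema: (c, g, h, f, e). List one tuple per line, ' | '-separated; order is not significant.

Subexpression sizes:
  R → 4
  T → 5
  γ[f; SUM(b)→e](T) → 4
  (R ⋈[g=f] γ[f; SUM(b)→e](T)) → 3

== RESULT ==
c | g | h | f | e
5 | 1 | 4 | 1 | 3
7 | 3 | 9 | 3 | 1
8 | 3 | 5 | 3 | 1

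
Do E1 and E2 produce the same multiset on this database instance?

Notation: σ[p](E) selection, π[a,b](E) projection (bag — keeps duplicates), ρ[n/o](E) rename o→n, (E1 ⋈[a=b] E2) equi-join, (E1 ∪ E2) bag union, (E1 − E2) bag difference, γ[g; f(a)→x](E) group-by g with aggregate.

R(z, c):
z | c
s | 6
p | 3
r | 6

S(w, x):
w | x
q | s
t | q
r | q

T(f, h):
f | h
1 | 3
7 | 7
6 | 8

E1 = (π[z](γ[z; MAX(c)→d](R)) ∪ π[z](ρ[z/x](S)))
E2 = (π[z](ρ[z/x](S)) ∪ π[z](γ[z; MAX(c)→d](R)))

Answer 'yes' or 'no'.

E1 row counts bottom-up:
  R → 3
  γ[z; MAX(c)→d](R) → 3
  π[z](γ[z; MAX(c)→d](R)) → 3
  S → 3
  ρ[z/x](S) → 3
  π[z](ρ[z/x](S)) → 3
  (π[z](γ[z; MAX(c)→d](R)) ∪ π[z](ρ[z/x](S))) → 6
E2 row counts bottom-up:
  S → 3
  ρ[z/x](S) → 3
  π[z](ρ[z/x](S)) → 3
  R → 3
  γ[z; MAX(c)→d](R) → 3
  π[z](γ[z; MAX(c)→d](R)) → 3
  (π[z](ρ[z/x](S)) ∪ π[z](γ[z; MAX(c)→d](R))) → 6

E1 and E2 produce the same multiset:
z
p
q
q
r
s
s

yes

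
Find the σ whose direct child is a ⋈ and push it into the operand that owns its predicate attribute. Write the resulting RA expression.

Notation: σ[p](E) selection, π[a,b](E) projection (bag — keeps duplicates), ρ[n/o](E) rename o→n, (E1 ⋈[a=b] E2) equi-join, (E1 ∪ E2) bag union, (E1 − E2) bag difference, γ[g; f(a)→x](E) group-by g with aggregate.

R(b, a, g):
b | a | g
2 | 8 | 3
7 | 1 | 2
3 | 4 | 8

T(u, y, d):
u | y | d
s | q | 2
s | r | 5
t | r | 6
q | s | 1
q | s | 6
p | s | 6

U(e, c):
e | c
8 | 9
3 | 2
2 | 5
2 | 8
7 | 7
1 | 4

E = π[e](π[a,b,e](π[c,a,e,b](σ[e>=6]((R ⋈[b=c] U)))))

σ filters on e, owned by the right side.
E' = π[e](π[a,b,e](π[c,a,e,b]((R ⋈[b=c] σ[e>=6](U)))))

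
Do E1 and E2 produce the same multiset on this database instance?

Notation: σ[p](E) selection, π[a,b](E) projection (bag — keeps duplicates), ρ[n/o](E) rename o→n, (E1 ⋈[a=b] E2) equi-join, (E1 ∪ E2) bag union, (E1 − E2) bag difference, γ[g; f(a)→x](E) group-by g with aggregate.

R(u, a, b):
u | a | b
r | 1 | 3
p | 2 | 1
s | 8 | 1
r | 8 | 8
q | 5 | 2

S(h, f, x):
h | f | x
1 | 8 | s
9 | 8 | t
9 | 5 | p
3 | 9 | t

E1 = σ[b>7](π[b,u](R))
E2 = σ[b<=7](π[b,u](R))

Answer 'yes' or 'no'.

E1 subexpression sizes:
  R → 5
  π[b,u](R) → 5
  σ[b>7](π[b,u](R)) → 1
E2 subexpression sizes:
  R → 5
  π[b,u](R) → 5
  σ[b<=7](π[b,u](R)) → 4

E1 result:
b | u
8 | r
E2 result:
b | u
1 | p
1 | s
2 | q
3 | r
Witness: (1, 'p') appears 0× in E1 but 1× in E2.

no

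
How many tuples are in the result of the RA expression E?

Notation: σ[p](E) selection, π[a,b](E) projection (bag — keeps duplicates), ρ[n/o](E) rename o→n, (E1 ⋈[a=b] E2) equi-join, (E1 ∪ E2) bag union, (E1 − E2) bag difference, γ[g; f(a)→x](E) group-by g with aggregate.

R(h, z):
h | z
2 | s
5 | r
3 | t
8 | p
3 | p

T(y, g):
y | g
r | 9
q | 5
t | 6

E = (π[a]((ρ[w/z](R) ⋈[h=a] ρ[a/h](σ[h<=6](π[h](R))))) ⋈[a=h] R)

Stepwise |·|:
  R → 5
  ρ[w/z](R) → 5
  R → 5
  π[h](R) → 5
  σ[h<=6](π[h](R)) → 4
  ρ[a/h](σ[h<=6](π[h](R))) → 4
  (ρ[w/z](R) ⋈[h=a] ρ[a/h](σ[h<=6](π[h](R)))) → 6
  π[a]((ρ[w/z](R) ⋈[h=a] ρ[a/h](σ[h<=6](π[h](R))))) → 6
  R → 5
  (π[a]((ρ[w/z](R) ⋈[h=a] ρ[a/h](σ[h<=6](π[h](R))))) ⋈[a=h] R) → 10

|E| = 10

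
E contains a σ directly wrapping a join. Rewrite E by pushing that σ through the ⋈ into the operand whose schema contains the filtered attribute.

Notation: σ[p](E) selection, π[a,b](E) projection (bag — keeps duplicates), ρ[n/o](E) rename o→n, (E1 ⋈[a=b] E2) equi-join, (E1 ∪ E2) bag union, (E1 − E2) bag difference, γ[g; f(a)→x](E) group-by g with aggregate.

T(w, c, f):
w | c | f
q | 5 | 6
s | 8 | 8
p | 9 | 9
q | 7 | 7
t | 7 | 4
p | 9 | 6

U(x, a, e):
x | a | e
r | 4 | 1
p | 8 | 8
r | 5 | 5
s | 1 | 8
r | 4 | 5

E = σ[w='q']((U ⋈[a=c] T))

σ filters on w, owned by the right side.
E' = (U ⋈[a=c] σ[w='q'](T))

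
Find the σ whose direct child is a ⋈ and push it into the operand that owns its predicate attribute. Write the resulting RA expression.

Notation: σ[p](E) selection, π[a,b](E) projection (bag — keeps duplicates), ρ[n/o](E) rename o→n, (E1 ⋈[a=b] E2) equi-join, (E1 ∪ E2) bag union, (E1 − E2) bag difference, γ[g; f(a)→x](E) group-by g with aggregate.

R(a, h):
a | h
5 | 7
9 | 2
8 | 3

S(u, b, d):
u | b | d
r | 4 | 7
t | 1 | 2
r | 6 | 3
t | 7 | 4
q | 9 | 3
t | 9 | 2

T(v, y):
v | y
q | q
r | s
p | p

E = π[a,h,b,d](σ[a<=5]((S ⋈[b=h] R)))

σ filters on a, owned by the right side.
E' = π[a,h,b,d]((S ⋈[b=h] σ[a<=5](R)))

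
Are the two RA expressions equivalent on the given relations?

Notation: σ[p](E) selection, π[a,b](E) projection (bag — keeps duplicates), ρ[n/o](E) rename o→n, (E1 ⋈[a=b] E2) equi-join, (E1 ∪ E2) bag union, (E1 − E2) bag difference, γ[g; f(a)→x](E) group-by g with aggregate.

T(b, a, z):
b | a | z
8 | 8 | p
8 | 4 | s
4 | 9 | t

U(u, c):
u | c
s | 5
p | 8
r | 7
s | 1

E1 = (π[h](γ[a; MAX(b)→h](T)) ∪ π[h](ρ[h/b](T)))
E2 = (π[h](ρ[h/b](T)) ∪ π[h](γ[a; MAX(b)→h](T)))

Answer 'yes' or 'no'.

E1 subexpression sizes:
  T → 3
  γ[a; MAX(b)→h](T) → 3
  π[h](γ[a; MAX(b)→h](T)) → 3
  T → 3
  ρ[h/b](T) → 3
  π[h](ρ[h/b](T)) → 3
  (π[h](γ[a; MAX(b)→h](T)) ∪ π[h](ρ[h/b](T))) → 6
E2 subexpression sizes:
  T → 3
  ρ[h/b](T) → 3
  π[h](ρ[h/b](T)) → 3
  T → 3
  γ[a; MAX(b)→h](T) → 3
  π[h](γ[a; MAX(b)→h](T)) → 3
  (π[h](ρ[h/b](T)) ∪ π[h](γ[a; MAX(b)→h](T))) → 6

E1 and E2 produce the same multiset:
h
4
4
8
8
8
8

yes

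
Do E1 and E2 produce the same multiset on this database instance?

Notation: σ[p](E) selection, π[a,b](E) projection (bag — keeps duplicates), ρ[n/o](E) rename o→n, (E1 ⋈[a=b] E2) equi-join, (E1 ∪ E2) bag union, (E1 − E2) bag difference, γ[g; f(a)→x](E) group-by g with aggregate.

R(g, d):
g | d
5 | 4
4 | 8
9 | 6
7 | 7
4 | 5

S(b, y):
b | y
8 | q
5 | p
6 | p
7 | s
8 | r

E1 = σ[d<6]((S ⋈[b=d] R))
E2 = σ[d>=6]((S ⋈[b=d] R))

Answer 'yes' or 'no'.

E1 stepwise |·|:
  S → 5
  R → 5
  (S ⋈[b=d] R) → 5
  σ[d<6]((S ⋈[b=d] R)) → 1
E2 stepwise |·|:
  S → 5
  R → 5
  (S ⋈[b=d] R) → 5
  σ[d>=6]((S ⋈[b=d] R)) → 4

E1 result:
b | y | g | d
5 | p | 4 | 5
E2 result:
b | y | g | d
6 | p | 9 | 6
7 | s | 7 | 7
8 | q | 4 | 8
8 | r | 4 | 8
Witness: (7, 's', 7, 7) appears 0× in E1 but 1× in E2.

no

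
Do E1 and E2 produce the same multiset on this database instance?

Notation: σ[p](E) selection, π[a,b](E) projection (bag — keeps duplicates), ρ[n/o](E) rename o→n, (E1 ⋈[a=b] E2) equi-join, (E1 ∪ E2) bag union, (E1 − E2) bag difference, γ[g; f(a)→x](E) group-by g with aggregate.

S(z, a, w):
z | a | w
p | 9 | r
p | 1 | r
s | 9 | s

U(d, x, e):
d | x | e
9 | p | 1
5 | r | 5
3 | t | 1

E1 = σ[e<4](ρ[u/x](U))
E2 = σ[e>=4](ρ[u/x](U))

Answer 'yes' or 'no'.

E1 row counts bottom-up:
  U → 3
  ρ[u/x](U) → 3
  σ[e<4](ρ[u/x](U)) → 2
E2 row counts bottom-up:
  U → 3
  ρ[u/x](U) → 3
  σ[e>=4](ρ[u/x](U)) → 1

E1 result:
d | u | e
3 | t | 1
9 | p | 1
E2 result:
d | u | e
5 | r | 5
Witness: (3, 't', 1) appears 1× in E1 but 0× in E2.

no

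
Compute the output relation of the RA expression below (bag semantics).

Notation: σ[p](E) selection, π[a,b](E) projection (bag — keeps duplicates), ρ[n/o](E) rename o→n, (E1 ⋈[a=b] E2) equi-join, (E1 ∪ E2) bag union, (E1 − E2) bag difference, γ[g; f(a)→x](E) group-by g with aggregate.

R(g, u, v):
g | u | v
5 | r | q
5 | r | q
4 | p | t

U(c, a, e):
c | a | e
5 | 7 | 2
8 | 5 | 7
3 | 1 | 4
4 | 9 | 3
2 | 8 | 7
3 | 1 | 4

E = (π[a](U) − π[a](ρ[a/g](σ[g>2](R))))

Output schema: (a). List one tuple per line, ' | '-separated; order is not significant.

Stepwise |·|:
  U → 6
  π[a](U) → 6
  R → 3
  σ[g>2](R) → 3
  ρ[a/g](σ[g>2](R)) → 3
  π[a](ρ[a/g](σ[g>2](R))) → 3
  (π[a](U) − π[a](ρ[a/g](σ[g>2](R)))) → 5

== RESULT ==
a
1
1
7
8
9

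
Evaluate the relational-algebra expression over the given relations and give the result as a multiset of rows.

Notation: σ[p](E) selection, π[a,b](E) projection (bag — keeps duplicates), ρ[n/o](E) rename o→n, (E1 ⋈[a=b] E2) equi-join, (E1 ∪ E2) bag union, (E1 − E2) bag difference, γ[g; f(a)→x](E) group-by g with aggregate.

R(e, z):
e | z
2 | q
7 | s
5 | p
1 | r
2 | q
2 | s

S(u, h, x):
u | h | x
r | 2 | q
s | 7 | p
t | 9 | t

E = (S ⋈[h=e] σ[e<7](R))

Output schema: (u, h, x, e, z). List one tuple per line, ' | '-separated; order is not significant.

Subexpression sizes:
  S → 3
  R → 6
  σ[e<7](R) → 5
  (S ⋈[h=e] σ[e<7](R)) → 3

== RESULT ==
u | h | x | e | z
r | 2 | q | 2 | q
r | 2 | q | 2 | q
r | 2 | q | 2 | s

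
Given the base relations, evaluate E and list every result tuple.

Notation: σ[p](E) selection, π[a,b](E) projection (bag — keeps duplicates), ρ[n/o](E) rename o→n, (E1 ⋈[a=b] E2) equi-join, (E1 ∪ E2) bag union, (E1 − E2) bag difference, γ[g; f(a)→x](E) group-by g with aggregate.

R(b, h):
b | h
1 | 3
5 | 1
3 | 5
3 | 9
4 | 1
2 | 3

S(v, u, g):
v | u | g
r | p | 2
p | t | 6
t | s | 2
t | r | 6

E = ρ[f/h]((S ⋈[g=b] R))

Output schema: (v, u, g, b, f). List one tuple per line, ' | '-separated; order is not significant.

Row counts bottom-up:
  S → 4
  R → 6
  (S ⋈[g=b] R) → 2
  ρ[f/h]((S ⋈[g=b] R)) → 2

== RESULT ==
v | u | g | b | f
r | p | 2 | 2 | 3
t | s | 2 | 2 | 3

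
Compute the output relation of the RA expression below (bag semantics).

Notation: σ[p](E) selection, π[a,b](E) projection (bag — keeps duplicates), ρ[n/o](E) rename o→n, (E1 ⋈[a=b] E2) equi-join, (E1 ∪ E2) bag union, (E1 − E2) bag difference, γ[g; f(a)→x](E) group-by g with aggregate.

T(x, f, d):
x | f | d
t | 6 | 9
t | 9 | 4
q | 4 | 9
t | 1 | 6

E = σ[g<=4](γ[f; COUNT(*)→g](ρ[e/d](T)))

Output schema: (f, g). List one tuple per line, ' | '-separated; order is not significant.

Subexpression sizes:
  T → 4
  ρ[e/d](T) → 4
  γ[f; COUNT(*)→g](ρ[e/d](T)) → 4
  σ[g<=4](γ[f; COUNT(*)→g](ρ[e/d](T))) → 4

== RESULT ==
f | g
1 | 1
4 | 1
6 | 1
9 | 1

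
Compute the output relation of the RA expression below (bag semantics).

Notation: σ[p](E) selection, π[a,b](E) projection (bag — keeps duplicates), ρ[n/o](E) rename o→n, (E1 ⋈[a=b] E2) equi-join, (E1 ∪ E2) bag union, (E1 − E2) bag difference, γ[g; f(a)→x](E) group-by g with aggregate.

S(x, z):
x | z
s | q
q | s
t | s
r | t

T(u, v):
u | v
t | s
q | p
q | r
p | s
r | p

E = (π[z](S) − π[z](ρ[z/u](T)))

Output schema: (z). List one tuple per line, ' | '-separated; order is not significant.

Row counts bottom-up:
  S → 4
  π[z](S) → 4
  T → 5
  ρ[z/u](T) → 5
  π[z](ρ[z/u](T)) → 5
  (π[z](S) − π[z](ρ[z/u](T))) → 2

== RESULT ==
z
s
s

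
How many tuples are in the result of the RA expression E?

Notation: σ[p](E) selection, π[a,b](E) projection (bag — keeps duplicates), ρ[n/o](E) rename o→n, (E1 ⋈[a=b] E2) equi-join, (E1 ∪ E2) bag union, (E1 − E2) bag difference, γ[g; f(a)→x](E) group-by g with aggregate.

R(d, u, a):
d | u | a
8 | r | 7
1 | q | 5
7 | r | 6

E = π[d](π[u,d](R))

Per-node cardinality:
  R → 3
  π[u,d](R) → 3
  π[d](π[u,d](R)) → 3

|E| = 3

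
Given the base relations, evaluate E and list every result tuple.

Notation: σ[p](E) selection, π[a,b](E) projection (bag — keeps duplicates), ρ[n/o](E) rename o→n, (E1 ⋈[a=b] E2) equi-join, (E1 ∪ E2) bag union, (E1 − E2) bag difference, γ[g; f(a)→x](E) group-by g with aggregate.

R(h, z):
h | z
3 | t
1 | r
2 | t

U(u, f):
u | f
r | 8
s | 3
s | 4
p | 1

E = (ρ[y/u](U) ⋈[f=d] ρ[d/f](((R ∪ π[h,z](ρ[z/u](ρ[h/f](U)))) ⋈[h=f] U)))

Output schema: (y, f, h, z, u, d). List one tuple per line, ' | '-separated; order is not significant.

Stepwise |·|:
  U → 4
  ρ[y/u](U) → 4
  R → 3
  U → 4
  ρ[h/f](U) → 4
  ρ[z/u](ρ[h/f](U)) → 4
  π[h,z](ρ[z/u](ρ[h/f](U))) → 4
  (R ∪ π[h,z](ρ[z/u](ρ[h/f](U)))) → 7
  U → 4
  ((R ∪ π[h,z](ρ[z/u](ρ[h/f](U)))) ⋈[h=f] U) → 6
  ρ[d/f](((R ∪ π[h,z](ρ[z/u](ρ[h/f](U)))) ⋈[h=f] U)) → 6
  (ρ[y/u](U) ⋈[f=d] ρ[d/f](((R ∪ π[h,z](ρ[z/u](ρ[h/f](U)))) ⋈[h=f] U))) → 6

== RESULT ==
y | f | h | z | u | d
p | 1 | 1 | p | p | 1
p | 1 | 1 | r | p | 1
r | 8 | 8 | r | r | 8
s | 3 | 3 | s | s | 3
s | 3 | 3 | t | s | 3
s | 4 | 4 | s | s | 4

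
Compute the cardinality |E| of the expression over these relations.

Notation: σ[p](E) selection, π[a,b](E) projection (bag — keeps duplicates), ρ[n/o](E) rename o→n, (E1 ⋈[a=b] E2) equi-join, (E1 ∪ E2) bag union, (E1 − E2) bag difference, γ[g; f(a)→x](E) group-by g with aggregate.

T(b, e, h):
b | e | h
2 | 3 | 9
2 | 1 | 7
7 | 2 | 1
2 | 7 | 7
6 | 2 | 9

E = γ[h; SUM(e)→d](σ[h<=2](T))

Row counts bottom-up:
  T → 5
  σ[h<=2](T) → 1
  γ[h; SUM(e)→d](σ[h<=2](T)) → 1

|E| = 1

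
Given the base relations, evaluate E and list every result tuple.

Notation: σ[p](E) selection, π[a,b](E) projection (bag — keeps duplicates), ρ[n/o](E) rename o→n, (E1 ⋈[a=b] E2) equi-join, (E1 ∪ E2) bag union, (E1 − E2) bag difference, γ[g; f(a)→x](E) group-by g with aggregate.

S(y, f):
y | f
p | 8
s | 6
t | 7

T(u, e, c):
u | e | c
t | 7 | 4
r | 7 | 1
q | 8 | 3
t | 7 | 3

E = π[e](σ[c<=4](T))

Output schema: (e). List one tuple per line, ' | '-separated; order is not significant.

Row counts bottom-up:
  T → 4
  σ[c<=4](T) → 4
  π[e](σ[c<=4](T)) → 4

== RESULT ==
e
7
7
7
8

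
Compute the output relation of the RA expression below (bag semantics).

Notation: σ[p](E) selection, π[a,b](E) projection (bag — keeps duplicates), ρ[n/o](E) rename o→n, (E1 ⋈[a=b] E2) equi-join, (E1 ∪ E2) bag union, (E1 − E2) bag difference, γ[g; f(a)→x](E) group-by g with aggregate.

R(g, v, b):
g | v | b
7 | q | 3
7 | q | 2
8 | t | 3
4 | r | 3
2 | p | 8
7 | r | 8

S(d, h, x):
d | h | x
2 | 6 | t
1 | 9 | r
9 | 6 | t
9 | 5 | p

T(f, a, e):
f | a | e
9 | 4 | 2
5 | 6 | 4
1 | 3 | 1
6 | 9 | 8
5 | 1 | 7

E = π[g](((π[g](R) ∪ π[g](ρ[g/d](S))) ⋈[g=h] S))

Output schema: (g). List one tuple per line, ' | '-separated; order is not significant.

Row counts bottom-up:
  R → 6
  π[g](R) → 6
  S → 4
  ρ[g/d](S) → 4
  π[g](ρ[g/d](S)) → 4
  (π[g](R) ∪ π[g](ρ[g/d](S))) → 10
  S → 4
  ((π[g](R) ∪ π[g](ρ[g/d](S))) ⋈[g=h] S) → 2
  π[g](((π[g](R) ∪ π[g](ρ[g/d](S))) ⋈[g=h] S)) → 2

== RESULT ==
g
9
9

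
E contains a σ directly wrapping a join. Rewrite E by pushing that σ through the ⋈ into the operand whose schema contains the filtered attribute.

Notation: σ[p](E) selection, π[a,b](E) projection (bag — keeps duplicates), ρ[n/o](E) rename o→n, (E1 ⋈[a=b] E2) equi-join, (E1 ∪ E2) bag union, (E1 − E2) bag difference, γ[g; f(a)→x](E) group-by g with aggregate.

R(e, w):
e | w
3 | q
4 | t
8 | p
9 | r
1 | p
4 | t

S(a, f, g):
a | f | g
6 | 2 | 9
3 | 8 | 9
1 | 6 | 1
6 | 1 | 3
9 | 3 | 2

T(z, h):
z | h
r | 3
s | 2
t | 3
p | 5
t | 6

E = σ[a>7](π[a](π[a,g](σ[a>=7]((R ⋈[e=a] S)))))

σ filters on a, owned by the right side.
E' = σ[a>7](π[a](π[a,g]((R ⋈[e=a] σ[a>=7](S)))))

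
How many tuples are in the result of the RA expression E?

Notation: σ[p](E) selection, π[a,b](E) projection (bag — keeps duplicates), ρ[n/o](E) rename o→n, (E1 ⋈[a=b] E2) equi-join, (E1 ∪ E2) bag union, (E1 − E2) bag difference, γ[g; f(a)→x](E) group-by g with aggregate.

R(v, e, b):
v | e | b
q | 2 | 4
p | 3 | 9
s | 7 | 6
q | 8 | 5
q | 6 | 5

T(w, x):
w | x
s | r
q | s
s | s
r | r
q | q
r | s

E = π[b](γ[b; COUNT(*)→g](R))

Per-node cardinality:
  R → 5
  γ[b; COUNT(*)→g](R) → 4
  π[b](γ[b; COUNT(*)→g](R)) → 4

|E| = 4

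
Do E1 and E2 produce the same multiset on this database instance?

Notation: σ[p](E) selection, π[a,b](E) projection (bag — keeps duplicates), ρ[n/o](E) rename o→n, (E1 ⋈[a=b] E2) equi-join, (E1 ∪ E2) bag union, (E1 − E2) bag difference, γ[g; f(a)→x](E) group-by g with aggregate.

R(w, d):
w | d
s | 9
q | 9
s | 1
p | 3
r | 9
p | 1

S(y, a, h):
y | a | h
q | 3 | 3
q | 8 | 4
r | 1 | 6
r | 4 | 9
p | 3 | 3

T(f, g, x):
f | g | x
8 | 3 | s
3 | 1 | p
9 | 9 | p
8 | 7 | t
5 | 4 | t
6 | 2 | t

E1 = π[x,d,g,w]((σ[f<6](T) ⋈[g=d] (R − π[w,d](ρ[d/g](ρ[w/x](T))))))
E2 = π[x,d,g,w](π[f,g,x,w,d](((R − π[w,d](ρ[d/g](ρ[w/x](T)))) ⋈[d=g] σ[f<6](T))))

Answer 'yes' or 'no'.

E1 row counts bottom-up:
  T → 6
  σ[f<6](T) → 2
  R → 6
  T → 6
  ρ[w/x](T) → 6
  ρ[d/g](ρ[w/x](T)) → 6
  π[w,d](ρ[d/g](ρ[w/x](T))) → 6
  (R − π[w,d](ρ[d/g](ρ[w/x](T)))) → 5
  (σ[f<6](T) ⋈[g=d] (R − π[w,d](ρ[d/g](ρ[w/x](T))))) → 1
  π[x,d,g,w]((σ[f<6](T) ⋈[g=d] (R − π[w,d](ρ[d/g](ρ[w/x](T)))))) → 1
E2 row counts bottom-up:
  R → 6
  T → 6
  ρ[w/x](T) → 6
  ρ[d/g](ρ[w/x](T)) → 6
  π[w,d](ρ[d/g](ρ[w/x](T))) → 6
  (R − π[w,d](ρ[d/g](ρ[w/x](T)))) → 5
  T → 6
  σ[f<6](T) → 2
  ((R − π[w,d](ρ[d/g](ρ[w/x](T)))) ⋈[d=g] σ[f<6](T)) → 1
  π[f,g,x,w,d](((R − π[w,d](ρ[d/g](ρ[w/x](T)))) ⋈[d=g] σ[f<6](T))) → 1
  π[x,d,g,w](π[f,g,x,w,d](((R − π[w,d](ρ[d/g](ρ[w/x](T)))) ⋈[d=g] σ[f<6](T)))) → 1

E1 and E2 produce the same multiset:
x | d | g | w
p | 1 | 1 | s

yes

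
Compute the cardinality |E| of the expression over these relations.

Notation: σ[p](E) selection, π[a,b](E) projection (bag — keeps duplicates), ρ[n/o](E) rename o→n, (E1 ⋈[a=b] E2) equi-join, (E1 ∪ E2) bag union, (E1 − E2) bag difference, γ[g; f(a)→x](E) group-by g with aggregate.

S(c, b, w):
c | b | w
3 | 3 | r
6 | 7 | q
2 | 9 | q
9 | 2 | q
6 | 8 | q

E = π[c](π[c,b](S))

Stepwise |·|:
  S → 5
  π[c,b](S) → 5
  π[c](π[c,b](S)) → 5

|E| = 5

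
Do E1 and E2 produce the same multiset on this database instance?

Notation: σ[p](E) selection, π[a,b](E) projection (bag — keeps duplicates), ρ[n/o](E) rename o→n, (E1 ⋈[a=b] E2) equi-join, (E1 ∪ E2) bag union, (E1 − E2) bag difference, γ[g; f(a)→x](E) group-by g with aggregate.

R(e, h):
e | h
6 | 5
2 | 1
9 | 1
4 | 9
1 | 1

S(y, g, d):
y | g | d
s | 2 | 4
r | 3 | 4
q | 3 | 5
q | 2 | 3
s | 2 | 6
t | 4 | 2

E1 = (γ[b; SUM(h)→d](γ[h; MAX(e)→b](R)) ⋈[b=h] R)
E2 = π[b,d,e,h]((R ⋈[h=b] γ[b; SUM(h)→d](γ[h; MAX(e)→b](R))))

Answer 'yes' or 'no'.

E1 per-node cardinality:
  R → 5
  γ[h; MAX(e)→b](R) → 3
  γ[b; SUM(h)→d](γ[h; MAX(e)→b](R)) → 3
  R → 5
  (γ[b; SUM(h)→d](γ[h; MAX(e)→b](R)) ⋈[b=h] R) → 1
E2 per-node cardinality:
  R → 5
  R → 5
  γ[h; MAX(e)→b](R) → 3
  γ[b; SUM(h)→d](γ[h; MAX(e)→b](R)) → 3
  (R ⋈[h=b] γ[b; SUM(h)→d](γ[h; MAX(e)→b](R))) → 1
  π[b,d,e,h]((R ⋈[h=b] γ[b; SUM(h)→d](γ[h; MAX(e)→b](R)))) → 1

E1 and E2 produce the same multiset:
b | d | e | h
9 | 1 | 4 | 9

yes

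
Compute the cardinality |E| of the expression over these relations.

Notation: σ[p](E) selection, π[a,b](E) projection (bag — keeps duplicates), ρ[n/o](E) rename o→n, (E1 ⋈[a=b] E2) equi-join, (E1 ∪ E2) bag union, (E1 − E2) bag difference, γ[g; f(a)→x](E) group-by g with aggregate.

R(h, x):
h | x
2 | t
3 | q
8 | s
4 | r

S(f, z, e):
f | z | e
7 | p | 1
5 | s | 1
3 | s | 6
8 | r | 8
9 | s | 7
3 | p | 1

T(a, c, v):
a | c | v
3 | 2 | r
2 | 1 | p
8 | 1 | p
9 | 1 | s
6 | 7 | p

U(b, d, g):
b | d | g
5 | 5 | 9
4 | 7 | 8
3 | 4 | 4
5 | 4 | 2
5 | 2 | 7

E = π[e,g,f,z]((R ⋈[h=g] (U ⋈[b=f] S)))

Subexpression sizes:
  R → 4
  U → 5
  S → 6
  (U ⋈[b=f] S) → 5
  (R ⋈[h=g] (U ⋈[b=f] S)) → 3
  π[e,g,f,z]((R ⋈[h=g] (U ⋈[b=f] S))) → 3

|E| = 3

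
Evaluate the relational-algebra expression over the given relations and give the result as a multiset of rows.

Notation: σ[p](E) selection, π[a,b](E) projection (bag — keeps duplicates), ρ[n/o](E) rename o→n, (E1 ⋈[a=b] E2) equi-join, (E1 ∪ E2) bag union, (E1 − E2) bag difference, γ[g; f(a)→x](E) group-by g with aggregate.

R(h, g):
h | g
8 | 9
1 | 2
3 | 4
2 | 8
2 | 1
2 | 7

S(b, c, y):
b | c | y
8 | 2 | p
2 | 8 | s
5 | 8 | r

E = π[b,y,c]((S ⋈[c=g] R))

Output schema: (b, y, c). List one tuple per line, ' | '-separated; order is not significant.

Subexpression sizes:
  S → 3
  R → 6
  (S ⋈[c=g] R) → 3
  π[b,y,c]((S ⋈[c=g] R)) → 3

== RESULT ==
b | y | c
2 | s | 8
5 | r | 8
8 | p | 2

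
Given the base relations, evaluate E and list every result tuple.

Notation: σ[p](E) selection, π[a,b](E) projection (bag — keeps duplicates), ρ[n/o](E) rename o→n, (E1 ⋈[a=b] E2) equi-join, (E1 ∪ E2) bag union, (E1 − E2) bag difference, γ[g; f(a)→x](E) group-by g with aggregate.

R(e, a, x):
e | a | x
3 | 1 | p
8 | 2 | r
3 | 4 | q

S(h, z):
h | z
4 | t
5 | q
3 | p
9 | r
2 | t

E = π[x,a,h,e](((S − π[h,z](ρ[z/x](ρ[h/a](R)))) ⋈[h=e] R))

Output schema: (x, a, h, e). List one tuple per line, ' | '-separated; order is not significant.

Row counts bottom-up:
  S → 5
  R → 3
  ρ[h/a](R) → 3
  ρ[z/x](ρ[h/a](R)) → 3
  π[h,z](ρ[z/x](ρ[h/a](R))) → 3
  (S − π[h,z](ρ[z/x](ρ[h/a](R)))) → 5
  R → 3
  ((S − π[h,z](ρ[z/x](ρ[h/a](R)))) ⋈[h=e] R) → 2
  π[x,a,h,e](((S − π[h,z](ρ[z/x](ρ[h/a](R)))) ⋈[h=e] R)) → 2

== RESULT ==
x | a | h | e
p | 1 | 3 | 3
q | 4 | 3 | 3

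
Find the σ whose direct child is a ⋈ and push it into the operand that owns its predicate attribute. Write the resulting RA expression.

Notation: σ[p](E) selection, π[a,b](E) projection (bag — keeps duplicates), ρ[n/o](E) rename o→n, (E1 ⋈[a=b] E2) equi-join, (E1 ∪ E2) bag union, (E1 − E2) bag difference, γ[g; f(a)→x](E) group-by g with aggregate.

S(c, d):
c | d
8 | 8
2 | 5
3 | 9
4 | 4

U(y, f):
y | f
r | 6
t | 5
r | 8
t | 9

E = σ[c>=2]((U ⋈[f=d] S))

σ filters on c, owned by the right side.
E' = (U ⋈[f=d] σ[c>=2](S))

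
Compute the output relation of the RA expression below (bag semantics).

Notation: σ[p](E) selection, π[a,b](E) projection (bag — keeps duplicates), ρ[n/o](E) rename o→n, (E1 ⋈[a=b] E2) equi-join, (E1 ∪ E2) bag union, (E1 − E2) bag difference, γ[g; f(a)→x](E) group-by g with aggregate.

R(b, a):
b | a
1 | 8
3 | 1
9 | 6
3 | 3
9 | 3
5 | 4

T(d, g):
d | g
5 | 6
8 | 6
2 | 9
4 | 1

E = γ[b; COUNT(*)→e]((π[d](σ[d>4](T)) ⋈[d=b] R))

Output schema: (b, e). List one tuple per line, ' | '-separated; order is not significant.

Stepwise |·|:
  T → 4
  σ[d>4](T) → 2
  π[d](σ[d>4](T)) → 2
  R → 6
  (π[d](σ[d>4](T)) ⋈[d=b] R) → 1
  γ[b; COUNT(*)→e]((π[d](σ[d>4](T)) ⋈[d=b] R)) → 1

== RESULT ==
b | e
5 | 1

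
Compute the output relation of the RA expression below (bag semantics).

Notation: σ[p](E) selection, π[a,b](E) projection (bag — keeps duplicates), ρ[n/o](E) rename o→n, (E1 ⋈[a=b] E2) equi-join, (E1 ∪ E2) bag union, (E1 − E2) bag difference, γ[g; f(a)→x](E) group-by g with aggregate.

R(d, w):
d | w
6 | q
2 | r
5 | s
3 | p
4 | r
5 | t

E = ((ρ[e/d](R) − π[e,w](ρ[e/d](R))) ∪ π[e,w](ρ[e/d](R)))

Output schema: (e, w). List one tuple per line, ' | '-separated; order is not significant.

Per-node cardinality:
  R → 6
  ρ[e/d](R) → 6
  R → 6
  ρ[e/d](R) → 6
  π[e,w](ρ[e/d](R)) → 6
  (ρ[e/d](R) − π[e,w](ρ[e/d](R))) → 0
  R → 6
  ρ[e/d](R) → 6
  π[e,w](ρ[e/d](R)) → 6
  ((ρ[e/d](R) − π[e,w](ρ[e/d](R))) ∪ π[e,w](ρ[e/d](R))) → 6

== RESULT ==
e | w
2 | r
3 | p
4 | r
5 | s
5 | t
6 | q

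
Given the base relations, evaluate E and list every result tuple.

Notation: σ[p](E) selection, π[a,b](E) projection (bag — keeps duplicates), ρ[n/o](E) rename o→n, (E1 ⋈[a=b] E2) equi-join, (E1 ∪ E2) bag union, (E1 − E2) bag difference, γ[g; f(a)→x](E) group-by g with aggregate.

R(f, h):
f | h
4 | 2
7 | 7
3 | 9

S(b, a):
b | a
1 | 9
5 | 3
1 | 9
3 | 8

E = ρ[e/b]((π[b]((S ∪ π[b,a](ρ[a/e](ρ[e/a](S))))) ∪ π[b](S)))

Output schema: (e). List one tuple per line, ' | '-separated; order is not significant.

Per-node cardinality:
  S → 4
  S → 4
  ρ[e/a](S) → 4
  ρ[a/e](ρ[e/a](S)) → 4
  π[b,a](ρ[a/e](ρ[e/a](S))) → 4
  (S ∪ π[b,a](ρ[a/e](ρ[e/a](S)))) → 8
  π[b]((S ∪ π[b,a](ρ[a/e](ρ[e/a](S))))) → 8
  S → 4
  π[b](S) → 4
  (π[b]((S ∪ π[b,a](ρ[a/e](ρ[e/a](S))))) ∪ π[b](S)) → 12
  ρ[e/b]((π[b]((S ∪ π[b,a](ρ[a/e](ρ[e/a](S))))) ∪ π[b](S))) → 12

== RESULT ==
e
1
1
1
1
1
1
3
3
3
5
5
5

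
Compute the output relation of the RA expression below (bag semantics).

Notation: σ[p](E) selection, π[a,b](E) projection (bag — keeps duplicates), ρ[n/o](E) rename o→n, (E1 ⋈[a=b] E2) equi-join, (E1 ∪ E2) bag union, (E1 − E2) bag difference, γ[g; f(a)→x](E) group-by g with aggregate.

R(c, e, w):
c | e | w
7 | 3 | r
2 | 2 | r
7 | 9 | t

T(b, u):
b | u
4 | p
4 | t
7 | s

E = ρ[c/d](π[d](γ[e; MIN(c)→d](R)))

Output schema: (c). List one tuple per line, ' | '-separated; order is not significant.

Row counts bottom-up:
  R → 3
  γ[e; MIN(c)→d](R) → 3
  π[d](γ[e; MIN(c)→d](R)) → 3
  ρ[c/d](π[d](γ[e; MIN(c)→d](R))) → 3

== RESULT ==
c
2
7
7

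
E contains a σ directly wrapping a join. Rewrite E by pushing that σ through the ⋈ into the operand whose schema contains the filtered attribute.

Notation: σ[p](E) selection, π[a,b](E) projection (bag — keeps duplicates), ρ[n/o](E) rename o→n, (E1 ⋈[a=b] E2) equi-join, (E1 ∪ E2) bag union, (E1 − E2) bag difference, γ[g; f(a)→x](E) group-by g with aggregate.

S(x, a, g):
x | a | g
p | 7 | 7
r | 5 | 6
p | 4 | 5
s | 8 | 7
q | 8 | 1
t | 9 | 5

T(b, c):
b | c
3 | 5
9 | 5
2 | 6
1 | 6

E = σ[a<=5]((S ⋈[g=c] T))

σ filters on a, owned by the left side.
E' = (σ[a<=5](S) ⋈[g=c] T)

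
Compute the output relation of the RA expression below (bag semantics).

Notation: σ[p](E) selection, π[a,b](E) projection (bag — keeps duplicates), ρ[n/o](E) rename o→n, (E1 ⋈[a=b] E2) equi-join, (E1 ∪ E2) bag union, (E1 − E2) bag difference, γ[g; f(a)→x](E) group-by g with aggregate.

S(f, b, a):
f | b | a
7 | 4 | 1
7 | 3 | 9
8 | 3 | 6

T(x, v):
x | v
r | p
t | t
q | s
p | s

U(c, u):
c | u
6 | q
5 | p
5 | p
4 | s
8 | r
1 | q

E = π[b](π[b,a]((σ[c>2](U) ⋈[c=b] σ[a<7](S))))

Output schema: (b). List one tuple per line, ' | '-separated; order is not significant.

Stepwise |·|:
  U → 6
  σ[c>2](U) → 5
  S → 3
  σ[a<7](S) → 2
  (σ[c>2](U) ⋈[c=b] σ[a<7](S)) → 1
  π[b,a]((σ[c>2](U) ⋈[c=b] σ[a<7](S))) → 1
  π[b](π[b,a]((σ[c>2](U) ⋈[c=b] σ[a<7](S)))) → 1

== RESULT ==
b
4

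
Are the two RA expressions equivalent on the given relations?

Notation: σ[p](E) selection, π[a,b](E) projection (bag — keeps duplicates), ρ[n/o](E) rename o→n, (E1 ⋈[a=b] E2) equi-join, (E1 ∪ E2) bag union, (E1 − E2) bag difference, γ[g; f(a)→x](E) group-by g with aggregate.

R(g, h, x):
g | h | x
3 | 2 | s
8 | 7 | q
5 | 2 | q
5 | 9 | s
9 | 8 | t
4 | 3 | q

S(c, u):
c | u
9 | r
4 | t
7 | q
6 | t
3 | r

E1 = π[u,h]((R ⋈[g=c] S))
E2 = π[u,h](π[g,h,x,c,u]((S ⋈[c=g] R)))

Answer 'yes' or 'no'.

E1 row counts bottom-up:
  R → 6
  S → 5
  (R ⋈[g=c] S) → 3
  π[u,h]((R ⋈[g=c] S)) → 3
E2 row counts bottom-up:
  S → 5
  R → 6
  (S ⋈[c=g] R) → 3
  π[g,h,x,c,u]((S ⋈[c=g] R)) → 3
  π[u,h](π[g,h,x,c,u]((S ⋈[c=g] R))) → 3

E1 and E2 produce the same multiset:
u | h
r | 2
r | 8
t | 3

yes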